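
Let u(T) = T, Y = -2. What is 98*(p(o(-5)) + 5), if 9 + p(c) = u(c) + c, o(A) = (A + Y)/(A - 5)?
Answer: -1274/5 ≈ -254.80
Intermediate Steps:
o(A) = (-2 + A)/(-5 + A) (o(A) = (A - 2)/(A - 5) = (-2 + A)/(-5 + A))
p(c) = -9 + 2*c (p(c) = -9 + (c + c) = -9 + 2*c)
98*(p(o(-5)) + 5) = 98*((-9 + 2*((-2 - 5)/(-5 - 5))) + 5) = 98*((-9 + 2*(-7/(-10))) + 5) = 98*((-9 + 2*(-⅒*(-7))) + 5) = 98*((-9 + 2*(7/10)) + 5) = 98*((-9 + 7/5) + 5) = 98*(-38/5 + 5) = 98*(-13/5) = -1274/5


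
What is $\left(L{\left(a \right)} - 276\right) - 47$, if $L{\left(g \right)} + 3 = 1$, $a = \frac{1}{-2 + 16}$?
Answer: $-325$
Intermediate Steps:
$a = \frac{1}{14} \approx 0.071429$
$L{\left(g \right)} = -2$ ($L{\left(g \right)} = -3 + 1 = -2$)
$\left(L{\left(a \right)} - 276\right) - 47 = \left(-2 - 276\right) - 47 = -278 - 47 = -325$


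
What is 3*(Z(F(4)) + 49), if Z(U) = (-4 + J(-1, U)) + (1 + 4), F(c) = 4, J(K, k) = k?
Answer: 162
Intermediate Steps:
Z(U) = 1 + U (Z(U) = (-4 + U) + (1 + 4) = (-4 + U) + 5 = 1 + U)
3*(Z(F(4)) + 49) = 3*((1 + 4) + 49) = 3*(5 + 49) = 3*54 = 162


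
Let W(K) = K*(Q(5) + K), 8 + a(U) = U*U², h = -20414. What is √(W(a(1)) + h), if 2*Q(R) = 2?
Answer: 2*I*√5093 ≈ 142.73*I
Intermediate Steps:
Q(R) = 1 (Q(R) = (½)*2 = 1)
a(U) = -8 + U³ (a(U) = -8 + U*U² = -8 + U³)
W(K) = K*(1 + K)
√(W(a(1)) + h) = √((-8 + 1³)*(1 + (-8 + 1³)) - 20414) = √((-8 + 1)*(1 + (-8 + 1)) - 20414) = √(-7*(1 - 7) - 20414) = √(-7*(-6) - 20414) = √(42 - 20414) = √(-20372) = 2*I*√5093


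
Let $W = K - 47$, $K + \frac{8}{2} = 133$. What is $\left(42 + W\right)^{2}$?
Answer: $15376$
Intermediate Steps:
$K = 129$ ($K = -4 + 133 = 129$)
$W = 82$ ($W = 129 - 47 = 82$)
$\left(42 + W\right)^{2} = \left(42 + 82\right)^{2} = 124^{2} = 15376$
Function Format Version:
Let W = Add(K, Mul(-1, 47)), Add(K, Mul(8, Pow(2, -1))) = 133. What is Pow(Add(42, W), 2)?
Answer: 15376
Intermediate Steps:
K = 129 (K = Add(-4, 133) = 129)
W = 82 (W = Add(129, Mul(-1, 47)) = Add(129, -47) = 82)
Pow(Add(42, W), 2) = Pow(Add(42, 82), 2) = Pow(124, 2) = 15376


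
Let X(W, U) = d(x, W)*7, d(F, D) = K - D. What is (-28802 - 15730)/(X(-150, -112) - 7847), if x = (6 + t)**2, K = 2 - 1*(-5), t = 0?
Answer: 11133/1687 ≈ 6.5993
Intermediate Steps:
K = 7 (K = 2 + 5 = 7)
x = 36 (x = (6 + 0)**2 = 6**2 = 36)
d(F, D) = 7 - D
X(W, U) = 49 - 7*W (X(W, U) = (7 - W)*7 = 49 - 7*W)
(-28802 - 15730)/(X(-150, -112) - 7847) = (-28802 - 15730)/((49 - 7*(-150)) - 7847) = -44532/((49 + 1050) - 7847) = -44532/(1099 - 7847) = -44532/(-6748) = -44532*(-1/6748) = 11133/1687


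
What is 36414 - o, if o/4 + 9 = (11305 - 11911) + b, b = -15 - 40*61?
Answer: 48694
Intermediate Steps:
b = -2455 (b = -15 - 2440 = -2455)
o = -12280 (o = -36 + 4*((11305 - 11911) - 2455) = -36 + 4*(-606 - 2455) = -36 + 4*(-3061) = -36 - 12244 = -12280)
36414 - o = 36414 - 1*(-12280) = 36414 + 12280 = 48694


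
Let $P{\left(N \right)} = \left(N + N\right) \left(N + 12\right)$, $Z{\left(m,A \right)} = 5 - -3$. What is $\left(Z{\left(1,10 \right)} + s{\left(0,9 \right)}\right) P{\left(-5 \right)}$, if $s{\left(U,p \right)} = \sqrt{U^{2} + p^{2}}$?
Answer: $-1190$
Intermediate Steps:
$Z{\left(m,A \right)} = 8$ ($Z{\left(m,A \right)} = 5 + 3 = 8$)
$P{\left(N \right)} = 2 N \left(12 + N\right)$
$\left(Z{\left(1,10 \right)} + s{\left(0,9 \right)}\right) P{\left(-5 \right)} = \left(8 + \sqrt{0^{2} + 9^{2}}\right) 2 \left(-5\right) \left(12 - 5\right) = \left(8 + \sqrt{0 + 81}\right) 2 \left(-5\right) 7 = \left(8 + \sqrt{81}\right) \left(-70\right) = \left(8 + 9\right) \left(-70\right) = 17 \left(-70\right) = -1190$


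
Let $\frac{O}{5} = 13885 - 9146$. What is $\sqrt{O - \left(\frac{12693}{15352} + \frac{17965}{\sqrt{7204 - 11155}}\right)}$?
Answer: $\frac{\sqrt{2421492012539500554 + 1394064694667280 i \sqrt{439}}}{10109292} \approx 153.93 + 0.92836 i$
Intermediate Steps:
$O = 23695$ ($O = 5 \left(13885 - 9146\right) = 5 \cdot 4739 = 23695$)
$\sqrt{O - \left(\frac{12693}{15352} + \frac{17965}{\sqrt{7204 - 11155}}\right)} = \sqrt{23695 - \left(\frac{12693}{15352} + \frac{17965}{\sqrt{7204 - 11155}}\right)} = \sqrt{23695 - \left(\frac{12693}{15352} + \frac{17965}{\sqrt{-3951}}\right)} = \sqrt{23695 - \left(\frac{12693}{15352} + \frac{17965}{3 i \sqrt{439}}\right)} = \sqrt{23695 - \left(\frac{12693}{15352} + 17965 \left(- \frac{i \sqrt{439}}{1317}\right)\right)} = \sqrt{23695 - \left(\frac{12693}{15352} - \frac{17965 i \sqrt{439}}{1317}\right)} = \sqrt{\frac{363752947}{15352} + \frac{17965 i \sqrt{439}}{1317}}$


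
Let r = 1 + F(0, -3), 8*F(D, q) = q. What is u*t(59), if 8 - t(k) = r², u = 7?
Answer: 3409/64 ≈ 53.266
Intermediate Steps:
F(D, q) = q/8
r = 5/8 (r = 1 + (⅛)*(-3) = 1 - 3/8 = 5/8 ≈ 0.62500)
t(k) = 487/64 (t(k) = 8 - (5/8)² = 8 - 1*25/64 = 8 - 25/64 = 487/64)
u*t(59) = 7*(487/64) = 3409/64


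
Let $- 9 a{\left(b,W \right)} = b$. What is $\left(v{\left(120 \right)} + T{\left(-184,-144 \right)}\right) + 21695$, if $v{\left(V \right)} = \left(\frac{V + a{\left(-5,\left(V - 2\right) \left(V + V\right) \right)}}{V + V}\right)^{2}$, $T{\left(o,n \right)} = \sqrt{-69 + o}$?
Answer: $\frac{4048854769}{186624} + i \sqrt{253} \approx 21695.0 + 15.906 i$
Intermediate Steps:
$a{\left(b,W \right)} = - \frac{b}{9}$
$v{\left(V \right)} = \frac{\left(\frac{5}{9} + V\right)^{2}}{4 V^{2}}$ ($v{\left(V \right)} = \left(\frac{V - - \frac{5}{9}}{V + V}\right)^{2} = \left(\frac{V + \frac{5}{9}}{2 V}\right)^{2} = \left(\left(\frac{5}{9} + V\right) \frac{1}{2 V}\right)^{2} = \left(\frac{\frac{5}{9} + V}{2 V}\right)^{2} = \frac{\left(\frac{5}{9} + V\right)^{2}}{4 V^{2}}$)
$\left(v{\left(120 \right)} + T{\left(-184,-144 \right)}\right) + 21695 = \left(\frac{\left(5 + 9 \cdot 120\right)^{2}}{324 \cdot 14400} + \sqrt{-69 - 184}\right) + 21695 = \left(\frac{1}{324} \cdot \frac{1}{14400} \left(5 + 1080\right)^{2} + \sqrt{-253}\right) + 21695 = \left(\frac{1}{324} \cdot \frac{1}{14400} \cdot 1085^{2} + i \sqrt{253}\right) + 21695 = \left(\frac{1}{324} \cdot \frac{1}{14400} \cdot 1177225 + i \sqrt{253}\right) + 21695 = \left(\frac{47089}{186624} + i \sqrt{253}\right) + 21695 = \frac{4048854769}{186624} + i \sqrt{253}$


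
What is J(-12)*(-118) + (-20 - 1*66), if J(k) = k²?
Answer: -17078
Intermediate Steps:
J(-12)*(-118) + (-20 - 1*66) = (-12)²*(-118) + (-20 - 1*66) = 144*(-118) + (-20 - 66) = -16992 - 86 = -17078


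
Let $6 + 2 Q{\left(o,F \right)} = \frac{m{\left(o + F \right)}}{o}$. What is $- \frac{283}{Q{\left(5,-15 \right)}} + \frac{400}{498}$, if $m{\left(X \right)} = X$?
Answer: $\frac{71267}{996} \approx 71.553$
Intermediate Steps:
$Q{\left(o,F \right)} = -3 + \frac{F + o}{2 o}$ ($Q{\left(o,F \right)} = -3 + \frac{\left(o + F\right) \frac{1}{o}}{2} = -3 + \frac{\left(F + o\right) \frac{1}{o}}{2} = -3 + \frac{\frac{1}{o} \left(F + o\right)}{2} = -3 + \frac{F + o}{2 o}$)
$- \frac{283}{Q{\left(5,-15 \right)}} + \frac{400}{498} = - \frac{283}{\frac{1}{2} \cdot \frac{1}{5} \left(-15 - 25\right)} + \frac{400}{498} = - \frac{283}{\frac{1}{2} \cdot \frac{1}{5} \left(-15 - 25\right)} + 400 \cdot \frac{1}{498} = - \frac{283}{\frac{1}{2} \cdot \frac{1}{5} \left(-40\right)} + \frac{200}{249} = - \frac{283}{-4} + \frac{200}{249} = \left(-283\right) \left(- \frac{1}{4}\right) + \frac{200}{249} = \frac{283}{4} + \frac{200}{249} = \frac{71267}{996}$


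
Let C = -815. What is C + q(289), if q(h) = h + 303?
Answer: -223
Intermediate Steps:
q(h) = 303 + h
C + q(289) = -815 + (303 + 289) = -815 + 592 = -223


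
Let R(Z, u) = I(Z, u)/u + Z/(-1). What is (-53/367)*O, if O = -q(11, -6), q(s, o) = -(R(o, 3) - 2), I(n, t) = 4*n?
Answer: 212/367 ≈ 0.57766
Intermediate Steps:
R(Z, u) = -Z + 4*Z/u (R(Z, u) = (4*Z)/u + Z/(-1) = 4*Z/u + Z*(-1) = 4*Z/u - Z = -Z + 4*Z/u)
q(s, o) = 2 - o/3 (q(s, o) = -(o*(4 - 1*3)/3 - 2) = -(o*(1/3)*(4 - 3) - 2) = -(o*(1/3)*1 - 2) = -(o/3 - 2) = -(-2 + o/3) = 2 - o/3)
O = -4 (O = -(2 - 1/3*(-6)) = -(2 + 2) = -1*4 = -4)
(-53/367)*O = -53/367*(-4) = 212/367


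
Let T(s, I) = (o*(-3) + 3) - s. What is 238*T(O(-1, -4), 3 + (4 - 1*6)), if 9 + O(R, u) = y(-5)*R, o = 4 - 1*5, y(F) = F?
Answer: 2380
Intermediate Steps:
o = -1 (o = 4 - 5 = -1)
O(R, u) = -9 - 5*R
T(s, I) = 6 - s (T(s, I) = (-1*(-3) + 3) - s = (3 + 3) - s = 6 - s)
238*T(O(-1, -4), 3 + (4 - 1*6)) = 238*(6 - (-9 - 5*(-1))) = 238*(6 - (-9 + 5)) = 238*(6 - 1*(-4)) = 238*(6 + 4) = 238*10 = 2380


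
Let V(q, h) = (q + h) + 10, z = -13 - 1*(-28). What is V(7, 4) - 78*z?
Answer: -1149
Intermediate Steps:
z = 15 (z = -13 + 28 = 15)
V(q, h) = 10 + h + q (V(q, h) = (h + q) + 10 = 10 + h + q)
V(7, 4) - 78*z = (10 + 4 + 7) - 78*15 = 21 - 1170 = -1149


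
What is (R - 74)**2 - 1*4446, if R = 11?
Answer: -477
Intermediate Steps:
(R - 74)**2 - 1*4446 = (11 - 74)**2 - 1*4446 = (-63)**2 - 4446 = 3969 - 4446 = -477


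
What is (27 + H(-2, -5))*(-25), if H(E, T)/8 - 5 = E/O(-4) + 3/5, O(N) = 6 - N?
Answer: -1755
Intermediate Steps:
H(E, T) = 224/5 + 4*E/5 (H(E, T) = 40 + 8*(E/(6 - 1*(-4)) + 3/5) = 40 + 8*(E/(6 + 4) + 3*(1/5)) = 40 + 8*(E/10 + 3/5) = 40 + 8*(3/5 + E/10) = 40 + (24/5 + 4*E/5) = 224/5 + 4*E/5)
(27 + H(-2, -5))*(-25) = (27 + (224/5 + (4/5)*(-2)))*(-25) = (27 + (224/5 - 8/5))*(-25) = (27 + 216/5)*(-25) = (351/5)*(-25) = -1755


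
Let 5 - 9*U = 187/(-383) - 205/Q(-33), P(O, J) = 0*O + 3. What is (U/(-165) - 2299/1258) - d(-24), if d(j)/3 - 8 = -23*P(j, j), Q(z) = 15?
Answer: 388855700153/2146481370 ≈ 181.16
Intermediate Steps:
P(O, J) = 3 (P(O, J) = 0 + 3 = 3)
d(j) = -183 (d(j) = 24 + 3*(-23*3) = 24 + 3*(-69) = 24 - 207 = -183)
U = 22009/10341 (U = 5/9 - (187/(-383) - 205/15)/9 = 5/9 - (187*(-1/383) - 205*1/15)/9 = 5/9 - (-187/383 - 41/3)/9 = 5/9 - ⅑*(-16264/1149) = 5/9 + 16264/10341 = 22009/10341 ≈ 2.1283)
(U/(-165) - 2299/1258) - d(-24) = ((22009/10341)/(-165) - 2299/1258) - 1*(-183) = ((22009/10341)*(-1/165) - 2299*1/1258) + 183 = (-22009/1706265 - 2299/1258) + 183 = -3950390557/2146481370 + 183 = 388855700153/2146481370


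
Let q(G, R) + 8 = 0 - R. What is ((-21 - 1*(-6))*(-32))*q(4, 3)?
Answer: -5280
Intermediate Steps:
q(G, R) = -8 - R (q(G, R) = -8 + (0 - R) = -8 - R)
((-21 - 1*(-6))*(-32))*q(4, 3) = ((-21 - 1*(-6))*(-32))*(-8 - 1*3) = ((-21 + 6)*(-32))*(-8 - 3) = -15*(-32)*(-11) = 480*(-11) = -5280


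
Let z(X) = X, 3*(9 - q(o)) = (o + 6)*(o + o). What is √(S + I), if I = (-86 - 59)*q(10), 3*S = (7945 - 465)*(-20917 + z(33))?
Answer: I*√468509505/3 ≈ 7215.0*I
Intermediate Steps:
q(o) = 9 - 2*o*(6 + o)/3 (q(o) = 9 - (o + 6)*(o + o)/3 = 9 - (6 + o)*2*o/3 = 9 - 2*o*(6 + o)/3)
S = -156212320/3 (S = ((7945 - 465)*(-20917 + 33))/3 = (7480*(-20884))/3 = (⅓)*(-156212320) = -156212320/3 ≈ -5.2071e+7)
I = 42485/3 (I = (-86 - 59)*(9 - 4*10 - ⅔*10²) = -145*(9 - 40 - ⅔*100) = -145*(9 - 40 - 200/3) = -145*(-293/3) = 42485/3 ≈ 14162.)
√(S + I) = √(-156212320/3 + 42485/3) = √(-156169835/3) = I*√468509505/3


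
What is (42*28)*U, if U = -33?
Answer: -38808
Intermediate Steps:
(42*28)*U = (42*28)*(-33) = 1176*(-33) = -38808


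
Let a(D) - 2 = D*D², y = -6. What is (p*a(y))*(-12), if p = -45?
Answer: -115560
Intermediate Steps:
a(D) = 2 + D³ (a(D) = 2 + D*D² = 2 + D³)
(p*a(y))*(-12) = -45*(2 + (-6)³)*(-12) = -45*(2 - 216)*(-12) = -45*(-214)*(-12) = 9630*(-12) = -115560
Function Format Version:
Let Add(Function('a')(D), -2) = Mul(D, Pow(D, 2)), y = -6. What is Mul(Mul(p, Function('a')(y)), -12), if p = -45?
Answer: -115560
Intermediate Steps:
Function('a')(D) = Add(2, Pow(D, 3)) (Function('a')(D) = Add(2, Mul(D, Pow(D, 2))) = Add(2, Pow(D, 3)))
Mul(Mul(p, Function('a')(y)), -12) = Mul(Mul(-45, Add(2, Pow(-6, 3))), -12) = Mul(Mul(-45, Add(2, -216)), -12) = Mul(Mul(-45, -214), -12) = Mul(9630, -12) = -115560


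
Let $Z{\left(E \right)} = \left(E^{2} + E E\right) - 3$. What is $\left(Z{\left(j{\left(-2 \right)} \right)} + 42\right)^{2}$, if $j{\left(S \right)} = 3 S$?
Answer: $12321$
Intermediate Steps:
$Z{\left(E \right)} = -3 + 2 E^{2}$ ($Z{\left(E \right)} = \left(E^{2} + E^{2}\right) - 3 = 2 E^{2} - 3 = -3 + 2 E^{2}$)
$\left(Z{\left(j{\left(-2 \right)} \right)} + 42\right)^{2} = \left(\left(-3 + 2 \left(3 \left(-2\right)\right)^{2}\right) + 42\right)^{2} = \left(\left(-3 + 2 \left(-6\right)^{2}\right) + 42\right)^{2} = \left(\left(-3 + 2 \cdot 36\right) + 42\right)^{2} = \left(\left(-3 + 72\right) + 42\right)^{2} = \left(69 + 42\right)^{2} = 111^{2} = 12321$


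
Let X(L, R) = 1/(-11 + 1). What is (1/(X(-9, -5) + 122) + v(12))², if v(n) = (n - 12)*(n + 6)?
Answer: 100/1485961 ≈ 6.7297e-5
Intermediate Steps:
X(L, R) = -⅒ (X(L, R) = 1/(-10) = -⅒)
v(n) = (-12 + n)*(6 + n)
(1/(X(-9, -5) + 122) + v(12))² = (1/(-⅒ + 122) + (-72 + 12² - 6*12))² = (1/(1219/10) + (-72 + 144 - 72))² = (10/1219 + 0)² = (10/1219)² = 100/1485961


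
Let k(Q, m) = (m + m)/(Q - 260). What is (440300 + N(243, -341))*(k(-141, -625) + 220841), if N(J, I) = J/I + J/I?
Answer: 13296332483842674/136741 ≈ 9.7237e+10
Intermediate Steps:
k(Q, m) = 2*m/(-260 + Q) (k(Q, m) = (2*m)/(-260 + Q) = 2*m/(-260 + Q))
N(J, I) = 2*J/I
(440300 + N(243, -341))*(k(-141, -625) + 220841) = (440300 + 2*243/(-341))*(2*(-625)/(-260 - 141) + 220841) = (440300 + 2*243*(-1/341))*(2*(-625)/(-401) + 220841) = (440300 - 486/341)*(2*(-625)*(-1/401) + 220841) = 150141814*(1250/401 + 220841)/341 = (150141814/341)*(88558491/401) = 13296332483842674/136741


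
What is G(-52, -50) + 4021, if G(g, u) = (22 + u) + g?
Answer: 3941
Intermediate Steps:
G(g, u) = 22 + g + u
G(-52, -50) + 4021 = (22 - 52 - 50) + 4021 = -80 + 4021 = 3941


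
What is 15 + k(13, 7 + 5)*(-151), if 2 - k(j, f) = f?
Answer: 1525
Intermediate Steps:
k(j, f) = 2 - f
15 + k(13, 7 + 5)*(-151) = 15 + (2 - (7 + 5))*(-151) = 15 + (2 - 1*12)*(-151) = 15 + (2 - 12)*(-151) = 15 - 10*(-151) = 15 + 1510 = 1525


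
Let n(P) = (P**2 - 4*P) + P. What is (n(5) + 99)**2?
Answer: 11881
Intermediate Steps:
n(P) = P**2 - 3*P
(n(5) + 99)**2 = (5*(-3 + 5) + 99)**2 = (5*2 + 99)**2 = (10 + 99)**2 = 109**2 = 11881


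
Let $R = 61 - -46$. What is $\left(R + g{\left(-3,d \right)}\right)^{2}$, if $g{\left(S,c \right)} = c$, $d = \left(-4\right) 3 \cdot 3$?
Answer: $5041$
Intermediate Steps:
$d = -36$ ($d = \left(-12\right) 3 = -36$)
$R = 107$ ($R = 61 + 46 = 107$)
$\left(R + g{\left(-3,d \right)}\right)^{2} = \left(107 - 36\right)^{2} = 71^{2} = 5041$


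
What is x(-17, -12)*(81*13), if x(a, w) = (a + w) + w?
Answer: -43173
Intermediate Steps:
x(a, w) = a + 2*w
x(-17, -12)*(81*13) = (-17 + 2*(-12))*(81*13) = (-17 - 24)*1053 = -41*1053 = -43173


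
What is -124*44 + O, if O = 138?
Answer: -5318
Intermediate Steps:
-124*44 + O = -124*44 + 138 = -5456 + 138 = -5318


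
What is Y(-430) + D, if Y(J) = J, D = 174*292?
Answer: 50378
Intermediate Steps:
D = 50808
Y(-430) + D = -430 + 50808 = 50378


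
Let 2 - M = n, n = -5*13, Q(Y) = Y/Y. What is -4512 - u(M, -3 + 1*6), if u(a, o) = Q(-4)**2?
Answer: -4513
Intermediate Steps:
Q(Y) = 1
n = -65
M = 67 (M = 2 - 1*(-65) = 2 + 65 = 67)
u(a, o) = 1 (u(a, o) = 1**2 = 1)
-4512 - u(M, -3 + 1*6) = -4512 - 1*1 = -4512 - 1 = -4513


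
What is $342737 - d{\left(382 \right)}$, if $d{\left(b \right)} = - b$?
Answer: $343119$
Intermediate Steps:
$342737 - d{\left(382 \right)} = 342737 - \left(-1\right) 382 = 342737 - -382 = 342737 + 382 = 343119$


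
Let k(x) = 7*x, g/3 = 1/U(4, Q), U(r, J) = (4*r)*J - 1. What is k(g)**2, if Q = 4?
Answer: 1/9 ≈ 0.11111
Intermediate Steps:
U(r, J) = -1 + 4*J*r (U(r, J) = 4*J*r - 1 = -1 + 4*J*r)
g = 1/21 (g = 3/(-1 + 4*4*4) = 3/(-1 + 64) = 3/63 = 3*(1/63) = 1/21 ≈ 0.047619)
k(g)**2 = (7*(1/21))**2 = (1/3)**2 = 1/9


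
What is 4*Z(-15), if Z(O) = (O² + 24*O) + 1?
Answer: -536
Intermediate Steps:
Z(O) = 1 + O² + 24*O
4*Z(-15) = 4*(1 + (-15)² + 24*(-15)) = 4*(1 + 225 - 360) = 4*(-134) = -536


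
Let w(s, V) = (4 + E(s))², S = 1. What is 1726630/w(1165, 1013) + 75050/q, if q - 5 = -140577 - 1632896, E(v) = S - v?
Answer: 74028394321/59659463520 ≈ 1.2408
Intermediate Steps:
E(v) = 1 - v
w(s, V) = (5 - s)² (w(s, V) = (4 + (1 - s))² = (5 - s)²)
q = -1773468 (q = 5 + (-140577 - 1632896) = 5 - 1773473 = -1773468)
1726630/w(1165, 1013) + 75050/q = 1726630/((-5 + 1165)²) + 75050/(-1773468) = 1726630/(1160²) + 75050*(-1/1773468) = 1726630/1345600 - 37525/886734 = 1726630*(1/1345600) - 37525/886734 = 172663/134560 - 37525/886734 = 74028394321/59659463520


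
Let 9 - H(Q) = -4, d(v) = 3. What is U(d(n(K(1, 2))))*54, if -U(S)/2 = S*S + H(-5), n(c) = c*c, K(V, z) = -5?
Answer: -2376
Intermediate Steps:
n(c) = c²
H(Q) = 13 (H(Q) = 9 - 1*(-4) = 9 + 4 = 13)
U(S) = -26 - 2*S² (U(S) = -2*(S*S + 13) = -2*(S² + 13) = -2*(13 + S²) = -26 - 2*S²)
U(d(n(K(1, 2))))*54 = (-26 - 2*3²)*54 = (-26 - 2*9)*54 = (-26 - 18)*54 = -44*54 = -2376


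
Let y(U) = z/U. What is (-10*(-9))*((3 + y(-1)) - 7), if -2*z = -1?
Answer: -405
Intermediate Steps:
z = 1/2 (z = -1/2*(-1) = 1/2 ≈ 0.50000)
y(U) = 1/(2*U)
(-10*(-9))*((3 + y(-1)) - 7) = (-10*(-9))*((3 + (1/2)/(-1)) - 7) = 90*((3 + (1/2)*(-1)) - 7) = 90*((3 - 1/2) - 7) = 90*(5/2 - 7) = 90*(-9/2) = -405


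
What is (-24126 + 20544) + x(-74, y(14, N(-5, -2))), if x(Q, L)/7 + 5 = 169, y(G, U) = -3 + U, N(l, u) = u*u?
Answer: -2434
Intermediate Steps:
N(l, u) = u**2
x(Q, L) = 1148 (x(Q, L) = -35 + 7*169 = -35 + 1183 = 1148)
(-24126 + 20544) + x(-74, y(14, N(-5, -2))) = (-24126 + 20544) + 1148 = -3582 + 1148 = -2434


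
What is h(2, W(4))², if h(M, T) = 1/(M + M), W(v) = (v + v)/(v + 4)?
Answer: 1/16 ≈ 0.062500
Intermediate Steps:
W(v) = 2*v/(4 + v) (W(v) = (2*v)/(4 + v) = 2*v/(4 + v))
h(M, T) = 1/(2*M)
h(2, W(4))² = ((½)/2)² = ((½)*(½))² = (¼)² = 1/16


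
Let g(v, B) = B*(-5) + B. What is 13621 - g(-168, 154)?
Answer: 14237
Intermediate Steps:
g(v, B) = -4*B (g(v, B) = -5*B + B = -4*B)
13621 - g(-168, 154) = 13621 - (-4)*154 = 13621 - 1*(-616) = 13621 + 616 = 14237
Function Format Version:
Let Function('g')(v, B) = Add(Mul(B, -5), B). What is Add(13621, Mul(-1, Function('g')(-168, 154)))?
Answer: 14237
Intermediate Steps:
Function('g')(v, B) = Mul(-4, B) (Function('g')(v, B) = Add(Mul(-5, B), B) = Mul(-4, B))
Add(13621, Mul(-1, Function('g')(-168, 154))) = Add(13621, Mul(-1, Mul(-4, 154))) = Add(13621, Mul(-1, -616)) = Add(13621, 616) = 14237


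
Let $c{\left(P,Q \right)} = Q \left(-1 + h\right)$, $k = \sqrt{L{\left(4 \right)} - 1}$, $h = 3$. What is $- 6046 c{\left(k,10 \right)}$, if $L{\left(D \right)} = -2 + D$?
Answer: $-120920$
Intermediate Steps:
$k = 1$ ($k = \sqrt{\left(-2 + 4\right) - 1} = \sqrt{2 - 1} = \sqrt{1} = 1$)
$c{\left(P,Q \right)} = 2 Q$ ($c{\left(P,Q \right)} = Q \left(-1 + 3\right) = Q 2 = 2 Q$)
$- 6046 c{\left(k,10 \right)} = - 6046 \cdot 2 \cdot 10 = \left(-6046\right) 20 = -120920$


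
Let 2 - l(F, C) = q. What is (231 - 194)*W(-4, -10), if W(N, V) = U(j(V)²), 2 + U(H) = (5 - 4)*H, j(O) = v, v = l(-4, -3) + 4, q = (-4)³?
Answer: 181226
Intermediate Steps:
q = -64
l(F, C) = 66 (l(F, C) = 2 - 1*(-64) = 2 + 64 = 66)
v = 70 (v = 66 + 4 = 70)
j(O) = 70
U(H) = -2 + H (U(H) = -2 + (5 - 4)*H = -2 + 1*H = -2 + H)
W(N, V) = 4898 (W(N, V) = -2 + 70² = -2 + 4900 = 4898)
(231 - 194)*W(-4, -10) = (231 - 194)*4898 = 37*4898 = 181226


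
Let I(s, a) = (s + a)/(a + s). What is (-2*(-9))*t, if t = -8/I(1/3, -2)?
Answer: -144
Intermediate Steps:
I(s, a) = 1 (I(s, a) = (a + s)/(a + s) = 1)
t = -8 (t = -8/1 = -8 ≈ -8.0000)
(-2*(-9))*t = -2*(-9)*(-8) = 18*(-8) = -144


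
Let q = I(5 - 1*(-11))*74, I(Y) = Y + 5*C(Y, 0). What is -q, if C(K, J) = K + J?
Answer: -7104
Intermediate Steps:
C(K, J) = J + K
I(Y) = 6*Y (I(Y) = Y + 5*(0 + Y) = Y + 5*Y = 6*Y)
q = 7104 (q = (6*(5 - 1*(-11)))*74 = (6*(5 + 11))*74 = (6*16)*74 = 96*74 = 7104)
-q = -1*7104 = -7104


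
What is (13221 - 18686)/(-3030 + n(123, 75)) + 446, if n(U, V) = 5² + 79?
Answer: 1310461/2926 ≈ 447.87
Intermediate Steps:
n(U, V) = 104 (n(U, V) = 25 + 79 = 104)
(13221 - 18686)/(-3030 + n(123, 75)) + 446 = (13221 - 18686)/(-3030 + 104) + 446 = -5465/(-2926) + 446 = -5465*(-1/2926) + 446 = 5465/2926 + 446 = 1310461/2926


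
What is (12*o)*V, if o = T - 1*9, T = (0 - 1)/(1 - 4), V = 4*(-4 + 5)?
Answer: -416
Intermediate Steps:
V = 4 (V = 4*1 = 4)
T = ⅓ (T = -1/(-3) = -1*(-⅓) = ⅓ ≈ 0.33333)
o = -26/3 (o = ⅓ - 1*9 = ⅓ - 9 = -26/3 ≈ -8.6667)
(12*o)*V = (12*(-26/3))*4 = -104*4 = -416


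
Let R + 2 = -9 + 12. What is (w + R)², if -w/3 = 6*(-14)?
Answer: 64009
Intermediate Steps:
w = 252 (w = -18*(-14) = -3*(-84) = 252)
R = 1 (R = -2 + (-9 + 12) = -2 + 3 = 1)
(w + R)² = (252 + 1)² = 253² = 64009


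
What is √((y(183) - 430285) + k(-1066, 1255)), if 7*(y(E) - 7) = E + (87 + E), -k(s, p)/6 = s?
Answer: I*√20767047/7 ≈ 651.01*I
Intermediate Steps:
k(s, p) = -6*s
y(E) = 136/7 + 2*E/7 (y(E) = 7 + (E + (87 + E))/7 = 7 + (87 + 2*E)/7 = 7 + (87/7 + 2*E/7) = 136/7 + 2*E/7)
√((y(183) - 430285) + k(-1066, 1255)) = √(((136/7 + (2/7)*183) - 430285) - 6*(-1066)) = √(((136/7 + 366/7) - 430285) + 6396) = √((502/7 - 430285) + 6396) = √(-3011493/7 + 6396) = √(-2966721/7) = I*√20767047/7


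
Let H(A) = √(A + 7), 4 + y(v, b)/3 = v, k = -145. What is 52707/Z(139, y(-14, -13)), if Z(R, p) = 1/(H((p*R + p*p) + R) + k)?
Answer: -7642515 + 105414*I*√1111 ≈ -7.6425e+6 + 3.5136e+6*I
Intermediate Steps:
y(v, b) = -12 + 3*v
H(A) = √(7 + A)
Z(R, p) = 1/(-145 + √(7 + R + p² + R*p)) (Z(R, p) = 1/(√(7 + ((p*R + p*p) + R)) - 145) = 1/(√(7 + ((R*p + p²) + R)) - 145) = 1/(√(7 + ((p² + R*p) + R)) - 145) = 1/(√(7 + (R + p² + R*p)) - 145) = 1/(√(7 + R + p² + R*p) - 145) = 1/(-145 + √(7 + R + p² + R*p)))
52707/Z(139, y(-14, -13)) = 52707/(1/(-145 + √(7 + 139 + (-12 + 3*(-14))² + 139*(-12 + 3*(-14))))) = 52707/(1/(-145 + √(7 + 139 + (-12 - 42)² + 139*(-12 - 42)))) = 52707/(1/(-145 + √(7 + 139 + (-54)² + 139*(-54)))) = 52707/(1/(-145 + √(7 + 139 + 2916 - 7506))) = 52707/(1/(-145 + √(-4444))) = 52707/(1/(-145 + 2*I*√1111)) = 52707*(-145 + 2*I*√1111) = -7642515 + 105414*I*√1111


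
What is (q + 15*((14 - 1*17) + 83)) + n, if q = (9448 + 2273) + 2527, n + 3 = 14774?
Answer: 30219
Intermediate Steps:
n = 14771 (n = -3 + 14774 = 14771)
q = 14248 (q = 11721 + 2527 = 14248)
(q + 15*((14 - 1*17) + 83)) + n = (14248 + 15*((14 - 1*17) + 83)) + 14771 = (14248 + 15*((14 - 17) + 83)) + 14771 = (14248 + 15*(-3 + 83)) + 14771 = (14248 + 15*80) + 14771 = (14248 + 1200) + 14771 = 15448 + 14771 = 30219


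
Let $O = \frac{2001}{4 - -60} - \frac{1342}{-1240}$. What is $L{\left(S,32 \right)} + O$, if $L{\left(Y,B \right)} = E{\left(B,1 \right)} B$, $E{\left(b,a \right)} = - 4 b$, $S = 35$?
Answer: $- \frac{40311429}{9920} \approx -4063.7$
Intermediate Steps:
$L{\left(Y,B \right)} = - 4 B^{2}$ ($L{\left(Y,B \right)} = - 4 B B = - 4 B^{2}$)
$O = \frac{320891}{9920}$ ($O = \frac{2001}{4 + 60} - - \frac{671}{620} = \frac{2001}{64} + \frac{671}{620} = \frac{320891}{9920} \approx 32.348$)
$L{\left(S,32 \right)} + O = - 4 \cdot 32^{2} + \frac{320891}{9920} = \left(-4\right) 1024 + \frac{320891}{9920} = -4096 + \frac{320891}{9920} = - \frac{40311429}{9920}$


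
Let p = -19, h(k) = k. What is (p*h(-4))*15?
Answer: 1140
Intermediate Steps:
(p*h(-4))*15 = -19*(-4)*15 = 76*15 = 1140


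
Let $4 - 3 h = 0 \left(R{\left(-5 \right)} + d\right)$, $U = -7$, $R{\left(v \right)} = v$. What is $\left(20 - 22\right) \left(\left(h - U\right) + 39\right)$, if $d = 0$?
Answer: $- \frac{284}{3} \approx -94.667$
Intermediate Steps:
$h = \frac{4}{3}$ ($h = \frac{4}{3} - \frac{0 \left(-5 + 0\right)}{3} = \frac{4}{3} - \frac{0 \left(-5\right)}{3} = \frac{4}{3} - 0 = \frac{4}{3} + 0 = \frac{4}{3} \approx 1.3333$)
$\left(20 - 22\right) \left(\left(h - U\right) + 39\right) = \left(20 - 22\right) \left(\left(\frac{4}{3} - -7\right) + 39\right) = \left(20 - 22\right) \left(\left(\frac{4}{3} + 7\right) + 39\right) = - 2 \left(\frac{25}{3} + 39\right) = \left(-2\right) \frac{142}{3} = - \frac{284}{3}$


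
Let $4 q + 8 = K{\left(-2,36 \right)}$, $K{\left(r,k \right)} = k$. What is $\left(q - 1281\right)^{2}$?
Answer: $1623076$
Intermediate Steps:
$q = 7$ ($q = -2 + \frac{1}{4} \cdot 36 = -2 + 9 = 7$)
$\left(q - 1281\right)^{2} = \left(7 - 1281\right)^{2} = \left(-1274\right)^{2} = 1623076$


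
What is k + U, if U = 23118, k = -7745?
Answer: 15373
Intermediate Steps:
k + U = -7745 + 23118 = 15373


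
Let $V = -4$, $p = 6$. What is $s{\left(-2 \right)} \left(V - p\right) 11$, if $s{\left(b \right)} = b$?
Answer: $220$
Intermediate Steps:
$s{\left(-2 \right)} \left(V - p\right) 11 = - 2 \left(-4 - 6\right) 11 = \left(-2\right) \left(-10\right) 11 = 20 \cdot 11 = 220$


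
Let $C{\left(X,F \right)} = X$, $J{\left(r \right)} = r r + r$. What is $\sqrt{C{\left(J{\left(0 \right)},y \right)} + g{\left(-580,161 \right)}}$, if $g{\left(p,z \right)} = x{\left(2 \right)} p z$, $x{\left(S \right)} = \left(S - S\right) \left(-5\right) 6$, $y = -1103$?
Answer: $0$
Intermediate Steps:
$x{\left(S \right)} = 0$ ($x{\left(S \right)} = 0 \left(-5\right) 6 = 0 \cdot 6 = 0$)
$g{\left(p,z \right)} = 0$ ($g{\left(p,z \right)} = 0 p z = 0 z = 0$)
$J{\left(r \right)} = r + r^{2}$ ($J{\left(r \right)} = r^{2} + r = r + r^{2}$)
$\sqrt{C{\left(J{\left(0 \right)},y \right)} + g{\left(-580,161 \right)}} = \sqrt{0 \left(1 + 0\right) + 0} = \sqrt{0 \cdot 1 + 0} = \sqrt{0 + 0} = \sqrt{0} = 0$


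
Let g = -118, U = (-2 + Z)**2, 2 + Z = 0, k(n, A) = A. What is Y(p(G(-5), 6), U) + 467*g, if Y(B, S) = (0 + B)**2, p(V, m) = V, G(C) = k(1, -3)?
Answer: -55097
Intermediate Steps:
G(C) = -3
Z = -2 (Z = -2 + 0 = -2)
U = 16 (U = (-2 - 2)**2 = (-4)**2 = 16)
Y(B, S) = B**2
Y(p(G(-5), 6), U) + 467*g = (-3)**2 + 467*(-118) = 9 - 55106 = -55097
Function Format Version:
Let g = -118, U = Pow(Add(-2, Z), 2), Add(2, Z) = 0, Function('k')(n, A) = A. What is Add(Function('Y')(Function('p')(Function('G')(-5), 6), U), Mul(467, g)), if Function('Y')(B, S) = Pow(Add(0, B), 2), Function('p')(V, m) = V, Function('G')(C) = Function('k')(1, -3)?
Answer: -55097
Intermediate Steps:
Function('G')(C) = -3
Z = -2 (Z = Add(-2, 0) = -2)
U = 16 (U = Pow(Add(-2, -2), 2) = Pow(-4, 2) = 16)
Function('Y')(B, S) = Pow(B, 2)
Add(Function('Y')(Function('p')(Function('G')(-5), 6), U), Mul(467, g)) = Add(Pow(-3, 2), Mul(467, -118)) = Add(9, -55106) = -55097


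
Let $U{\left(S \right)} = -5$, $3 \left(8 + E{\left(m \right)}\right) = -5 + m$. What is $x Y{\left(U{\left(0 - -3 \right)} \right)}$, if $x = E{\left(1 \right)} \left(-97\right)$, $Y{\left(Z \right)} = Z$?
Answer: $- \frac{13580}{3} \approx -4526.7$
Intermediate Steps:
$E{\left(m \right)} = - \frac{29}{3} + \frac{m}{3}$ ($E{\left(m \right)} = -8 + \frac{-5 + m}{3} = -8 + \left(- \frac{5}{3} + \frac{m}{3}\right) = - \frac{29}{3} + \frac{m}{3}$)
$x = \frac{2716}{3}$ ($x = \left(- \frac{29}{3} + \frac{1}{3} \cdot 1\right) \left(-97\right) = \left(- \frac{29}{3} + \frac{1}{3}\right) \left(-97\right) = \left(- \frac{28}{3}\right) \left(-97\right) = \frac{2716}{3} \approx 905.33$)
$x Y{\left(U{\left(0 - -3 \right)} \right)} = \frac{2716}{3} \left(-5\right) = - \frac{13580}{3}$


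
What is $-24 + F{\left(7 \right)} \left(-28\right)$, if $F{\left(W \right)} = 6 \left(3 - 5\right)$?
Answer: $312$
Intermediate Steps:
$F{\left(W \right)} = -12$ ($F{\left(W \right)} = 6 \left(-2\right) = -12$)
$-24 + F{\left(7 \right)} \left(-28\right) = -24 - -336 = -24 + 336 = 312$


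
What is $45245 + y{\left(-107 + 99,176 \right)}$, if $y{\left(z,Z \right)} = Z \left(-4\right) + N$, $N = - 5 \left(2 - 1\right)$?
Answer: $44536$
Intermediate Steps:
$N = -5$ ($N = \left(-5\right) 1 = -5$)
$y{\left(z,Z \right)} = -5 - 4 Z$ ($y{\left(z,Z \right)} = Z \left(-4\right) - 5 = - 4 Z - 5 = -5 - 4 Z$)
$45245 + y{\left(-107 + 99,176 \right)} = 45245 - 709 = 44536$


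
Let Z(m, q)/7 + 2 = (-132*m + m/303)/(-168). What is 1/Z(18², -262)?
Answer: 202/357127 ≈ 0.00056562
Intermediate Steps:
Z(m, q) = -14 + 39995*m/7272 (Z(m, q) = -14 + 7*((-132*m + m/303)/(-168)) = -14 + 7*((-132*m + m*(1/303))*(-1/168)) = -14 + 7*((-132*m + m/303)*(-1/168)) = -14 + 7*(-39995*m/303*(-1/168)) = -14 + 7*(39995*m/50904) = -14 + 39995*m/7272)
1/Z(18², -262) = 1/(-14 + (39995/7272)*18²) = 1/(-14 + (39995/7272)*324) = 1/(-14 + 359955/202) = 1/(357127/202) = 202/357127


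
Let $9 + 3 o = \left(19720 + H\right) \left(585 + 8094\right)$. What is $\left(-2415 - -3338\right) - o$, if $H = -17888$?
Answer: $-5299050$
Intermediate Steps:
$o = 5299973$ ($o = -3 + \frac{\left(19720 - 17888\right) \left(585 + 8094\right)}{3} = -3 + \frac{1832 \cdot 8679}{3} = -3 + \frac{1}{3} \cdot 15899928 = -3 + 5299976 = 5299973$)
$\left(-2415 - -3338\right) - o = \left(-2415 - -3338\right) - 5299973 = \left(-2415 + 3338\right) - 5299973 = 923 - 5299973 = -5299050$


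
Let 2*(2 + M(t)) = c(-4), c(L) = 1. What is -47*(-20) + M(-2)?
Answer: 1877/2 ≈ 938.50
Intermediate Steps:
M(t) = -3/2 (M(t) = -2 + (½)*1 = -2 + ½ = -3/2)
-47*(-20) + M(-2) = -47*(-20) - 3/2 = 940 - 3/2 = 1877/2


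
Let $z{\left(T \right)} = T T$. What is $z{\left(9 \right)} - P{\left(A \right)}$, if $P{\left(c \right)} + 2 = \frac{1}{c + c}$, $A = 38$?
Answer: $\frac{6307}{76} \approx 82.987$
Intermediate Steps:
$P{\left(c \right)} = -2 + \frac{1}{2 c}$ ($P{\left(c \right)} = -2 + \frac{1}{c + c} = -2 + \frac{1}{2 c}$)
$z{\left(T \right)} = T^{2}$
$z{\left(9 \right)} - P{\left(A \right)} = 9^{2} - \left(-2 + \frac{1}{2 \cdot 38}\right) = 81 - \left(-2 + \frac{1}{2} \cdot \frac{1}{38}\right) = 81 - \left(-2 + \frac{1}{76}\right) = 81 - - \frac{151}{76} = 81 + \frac{151}{76} = \frac{6307}{76}$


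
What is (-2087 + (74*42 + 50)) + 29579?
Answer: 30650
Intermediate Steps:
(-2087 + (74*42 + 50)) + 29579 = (-2087 + (3108 + 50)) + 29579 = (-2087 + 3158) + 29579 = 1071 + 29579 = 30650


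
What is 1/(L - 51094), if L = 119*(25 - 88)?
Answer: -1/58591 ≈ -1.7067e-5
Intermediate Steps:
L = -7497 (L = 119*(-63) = -7497)
1/(L - 51094) = 1/(-7497 - 51094) = 1/(-58591) = -1/58591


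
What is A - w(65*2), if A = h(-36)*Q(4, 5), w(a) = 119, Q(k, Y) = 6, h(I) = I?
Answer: -335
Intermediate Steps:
A = -216 (A = -36*6 = -216)
A - w(65*2) = -216 - 1*119 = -216 - 119 = -335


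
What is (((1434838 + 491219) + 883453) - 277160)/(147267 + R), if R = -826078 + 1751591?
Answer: 253235/107278 ≈ 2.3605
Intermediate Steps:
R = 925513
(((1434838 + 491219) + 883453) - 277160)/(147267 + R) = (((1434838 + 491219) + 883453) - 277160)/(147267 + 925513) = ((1926057 + 883453) - 277160)/1072780 = (2809510 - 277160)*(1/1072780) = 2532350*(1/1072780) = 253235/107278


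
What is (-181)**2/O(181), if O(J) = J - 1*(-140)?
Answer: 32761/321 ≈ 102.06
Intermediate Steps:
O(J) = 140 + J (O(J) = J + 140 = 140 + J)
(-181)**2/O(181) = (-181)**2/(140 + 181) = 32761/321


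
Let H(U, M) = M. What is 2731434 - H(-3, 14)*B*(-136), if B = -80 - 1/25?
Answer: 64475946/25 ≈ 2.5790e+6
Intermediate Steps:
B = -2001/25 (B = -80 - 1*1/25 = -80 - 1/25 = -2001/25 ≈ -80.040)
2731434 - H(-3, 14)*B*(-136) = 2731434 - 14*(-2001/25)*(-136) = 2731434 - (-28014)*(-136)/25 = 2731434 - 1*3809904/25 = 2731434 - 3809904/25 = 64475946/25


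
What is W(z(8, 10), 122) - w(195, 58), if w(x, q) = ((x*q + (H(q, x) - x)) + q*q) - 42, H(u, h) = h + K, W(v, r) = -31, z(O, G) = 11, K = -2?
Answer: -14661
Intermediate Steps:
H(u, h) = -2 + h (H(u, h) = h - 2 = -2 + h)
w(x, q) = -44 + q**2 + q*x (w(x, q) = ((x*q + ((-2 + x) - x)) + q*q) - 42 = ((q*x - 2) + q**2) - 42 = ((-2 + q*x) + q**2) - 42 = (-2 + q**2 + q*x) - 42 = -44 + q**2 + q*x)
W(z(8, 10), 122) - w(195, 58) = -31 - (-44 + 58**2 + 58*195) = -31 - (-44 + 3364 + 11310) = -31 - 1*14630 = -31 - 14630 = -14661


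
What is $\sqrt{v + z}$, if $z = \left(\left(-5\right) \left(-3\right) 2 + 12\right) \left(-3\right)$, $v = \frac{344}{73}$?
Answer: $\frac{i \sqrt{646342}}{73} \approx 11.013 i$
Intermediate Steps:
$v = \frac{344}{73}$ ($v = 344 \cdot \frac{1}{73} = \frac{344}{73} \approx 4.7123$)
$z = -126$ ($z = \left(15 \cdot 2 + 12\right) \left(-3\right) = \left(30 + 12\right) \left(-3\right) = 42 \left(-3\right) = -126$)
$\sqrt{v + z} = \sqrt{\frac{344}{73} - 126} = \sqrt{- \frac{8854}{73}} = \frac{i \sqrt{646342}}{73}$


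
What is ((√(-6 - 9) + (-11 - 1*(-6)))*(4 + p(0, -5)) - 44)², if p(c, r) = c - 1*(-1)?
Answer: 4386 - 690*I*√15 ≈ 4386.0 - 2672.4*I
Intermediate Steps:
p(c, r) = 1 + c (p(c, r) = c + 1 = 1 + c)
((√(-6 - 9) + (-11 - 1*(-6)))*(4 + p(0, -5)) - 44)² = ((√(-6 - 9) + (-11 - 1*(-6)))*(4 + (1 + 0)) - 44)² = ((√(-15) + (-11 + 6))*(4 + 1) - 44)² = ((I*√15 - 5)*5 - 44)² = ((-5 + I*√15)*5 - 44)² = ((-25 + 5*I*√15) - 44)² = (-69 + 5*I*√15)²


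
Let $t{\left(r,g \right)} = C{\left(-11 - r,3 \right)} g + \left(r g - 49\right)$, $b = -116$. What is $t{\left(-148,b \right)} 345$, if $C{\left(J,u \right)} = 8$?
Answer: $5585895$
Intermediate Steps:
$t{\left(r,g \right)} = -49 + 8 g + g r$ ($t{\left(r,g \right)} = 8 g + \left(r g - 49\right) = 8 g + \left(g r - 49\right) = 8 g + \left(-49 + g r\right) = -49 + 8 g + g r$)
$t{\left(-148,b \right)} 345 = \left(-49 + 8 \left(-116\right) - -17168\right) 345 = \left(-49 - 928 + 17168\right) 345 = 16191 \cdot 345 = 5585895$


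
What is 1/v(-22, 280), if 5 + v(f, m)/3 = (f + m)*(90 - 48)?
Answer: 1/32493 ≈ 3.0776e-5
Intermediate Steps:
v(f, m) = -15 + 126*f + 126*m (v(f, m) = -15 + 3*((f + m)*(90 - 48)) = -15 + 3*((f + m)*42) = -15 + 3*(42*f + 42*m) = -15 + (126*f + 126*m) = -15 + 126*f + 126*m)
1/v(-22, 280) = 1/(-15 + 126*(-22) + 126*280) = 1/(-15 - 2772 + 35280) = 1/32493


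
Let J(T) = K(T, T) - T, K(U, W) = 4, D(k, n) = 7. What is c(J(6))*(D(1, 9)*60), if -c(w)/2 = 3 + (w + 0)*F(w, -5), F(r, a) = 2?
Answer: 840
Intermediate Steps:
J(T) = 4 - T
c(w) = -6 - 4*w (c(w) = -2*(3 + (w + 0)*2) = -2*(3 + w*2) = -2*(3 + 2*w) = -6 - 4*w)
c(J(6))*(D(1, 9)*60) = (-6 - 4*(4 - 1*6))*(7*60) = (-6 - 4*(4 - 6))*420 = (-6 - 4*(-2))*420 = (-6 + 8)*420 = 2*420 = 840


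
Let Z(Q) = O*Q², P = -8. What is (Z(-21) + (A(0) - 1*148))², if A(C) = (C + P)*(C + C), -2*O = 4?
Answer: 1060900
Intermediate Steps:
O = -2 (O = -½*4 = -2)
A(C) = 2*C*(-8 + C) (A(C) = (C - 8)*(C + C) = (-8 + C)*(2*C) = 2*C*(-8 + C))
Z(Q) = -2*Q²
(Z(-21) + (A(0) - 1*148))² = (-2*(-21)² + (2*0*(-8 + 0) - 1*148))² = (-2*441 + (2*0*(-8) - 148))² = (-882 + (0 - 148))² = (-882 - 148)² = (-1030)² = 1060900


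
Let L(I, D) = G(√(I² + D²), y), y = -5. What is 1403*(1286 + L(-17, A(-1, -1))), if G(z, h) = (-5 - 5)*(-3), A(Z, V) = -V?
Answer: 1846348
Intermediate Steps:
G(z, h) = 30 (G(z, h) = -10*(-3) = 30)
L(I, D) = 30
1403*(1286 + L(-17, A(-1, -1))) = 1403*(1286 + 30) = 1403*1316 = 1846348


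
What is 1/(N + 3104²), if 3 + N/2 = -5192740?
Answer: -1/750670 ≈ -1.3321e-6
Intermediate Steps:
N = -10385486 (N = -6 + 2*(-5192740) = -6 - 10385480 = -10385486)
1/(N + 3104²) = 1/(-10385486 + 3104²) = 1/(-10385486 + 9634816) = 1/(-750670) = -1/750670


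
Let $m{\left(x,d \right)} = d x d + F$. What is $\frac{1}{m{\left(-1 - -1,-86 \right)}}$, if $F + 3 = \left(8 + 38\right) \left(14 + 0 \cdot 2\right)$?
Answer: $\frac{1}{641} \approx 0.0015601$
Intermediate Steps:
$F = 641$ ($F = -3 + \left(8 + 38\right) \left(14 + 0 \cdot 2\right) = -3 + 46 \left(14 + 0\right) = -3 + 46 \cdot 14 = -3 + 644 = 641$)
$m{\left(x,d \right)} = 641 + x d^{2}$ ($m{\left(x,d \right)} = d x d + 641 = x d^{2} + 641 = 641 + x d^{2}$)
$\frac{1}{m{\left(-1 - -1,-86 \right)}} = \frac{1}{641 + \left(-1 - -1\right) \left(-86\right)^{2}} = \frac{1}{641 + \left(-1 + 1\right) 7396} = \frac{1}{641 + 0 \cdot 7396} = \frac{1}{641 + 0} = \frac{1}{641}$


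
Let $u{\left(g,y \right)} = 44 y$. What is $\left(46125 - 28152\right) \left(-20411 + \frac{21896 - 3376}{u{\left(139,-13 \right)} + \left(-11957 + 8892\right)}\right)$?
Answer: $- \frac{1334555046171}{3637} \approx -3.6694 \cdot 10^{8}$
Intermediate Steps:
$\left(46125 - 28152\right) \left(-20411 + \frac{21896 - 3376}{u{\left(139,-13 \right)} + \left(-11957 + 8892\right)}\right) = \left(46125 - 28152\right) \left(-20411 + \frac{21896 - 3376}{44 \left(-13\right) + \left(-11957 + 8892\right)}\right) = 17973 \left(-20411 + \frac{18520}{-572 - 3065}\right) = 17973 \left(-20411 + \frac{18520}{-3637}\right) = 17973 \left(-20411 + 18520 \left(- \frac{1}{3637}\right)\right) = 17973 \left(-20411 - \frac{18520}{3637}\right) = 17973 \left(- \frac{74253327}{3637}\right) = - \frac{1334555046171}{3637}$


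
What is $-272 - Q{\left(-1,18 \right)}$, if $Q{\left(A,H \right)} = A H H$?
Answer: $52$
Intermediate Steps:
$Q{\left(A,H \right)} = A H^{2}$
$-272 - Q{\left(-1,18 \right)} = -272 - - 18^{2} = -272 - \left(-1\right) 324 = -272 - -324 = -272 + 324 = 52$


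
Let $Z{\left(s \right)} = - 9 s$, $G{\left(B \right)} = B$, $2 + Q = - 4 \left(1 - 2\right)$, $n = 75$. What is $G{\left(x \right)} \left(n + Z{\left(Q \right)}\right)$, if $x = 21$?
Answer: $1197$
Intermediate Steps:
$Q = 2$ ($Q = -2 - 4 \left(1 - 2\right) = -2 - -4 = -2 + 4 = 2$)
$G{\left(x \right)} \left(n + Z{\left(Q \right)}\right) = 21 \left(75 - 18\right) = 21 \cdot 57 = 1197$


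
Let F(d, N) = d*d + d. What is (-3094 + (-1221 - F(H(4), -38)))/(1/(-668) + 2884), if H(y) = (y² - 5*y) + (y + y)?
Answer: -2895780/1926511 ≈ -1.5031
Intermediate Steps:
H(y) = y² - 3*y (H(y) = (y² - 5*y) + 2*y = y² - 3*y)
F(d, N) = d + d² (F(d, N) = d² + d = d + d²)
(-3094 + (-1221 - F(H(4), -38)))/(1/(-668) + 2884) = (-3094 + (-1221 - 4*(-3 + 4)*(1 + 4*(-3 + 4))))/(1/(-668) + 2884) = (-3094 + (-1221 - 4*1*(1 + 4*1)))/(-1/668 + 2884) = (-3094 + (-1221 - 4*(1 + 4)))/(1926511/668) = (-3094 + (-1221 - 4*5))*(668/1926511) = (-3094 + (-1221 - 1*20))*(668/1926511) = (-3094 + (-1221 - 20))*(668/1926511) = (-3094 - 1241)*(668/1926511) = -4335*668/1926511 = -2895780/1926511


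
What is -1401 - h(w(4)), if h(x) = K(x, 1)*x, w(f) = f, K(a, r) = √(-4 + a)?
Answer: -1401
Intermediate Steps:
h(x) = x*√(-4 + x) (h(x) = √(-4 + x)*x = x*√(-4 + x))
-1401 - h(w(4)) = -1401 - 4*√(-4 + 4) = -1401 - 4*√0 = -1401 - 4*0 = -1401 - 1*0 = -1401 + 0 = -1401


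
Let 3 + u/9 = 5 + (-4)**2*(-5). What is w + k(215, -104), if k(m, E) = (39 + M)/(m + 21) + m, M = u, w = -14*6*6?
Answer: -68867/236 ≈ -291.81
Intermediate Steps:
u = -702 (u = -27 + 9*(5 + (-4)**2*(-5)) = -27 + 9*(5 + 16*(-5)) = -27 + 9*(5 - 80) = -27 + 9*(-75) = -27 - 675 = -702)
w = -504 (w = -84*6 = -504)
M = -702
k(m, E) = m - 663/(21 + m) (k(m, E) = (39 - 702)/(m + 21) + m = -663/(21 + m) + m = m - 663/(21 + m))
w + k(215, -104) = -504 + (-663 + 215**2 + 21*215)/(21 + 215) = -504 + (-663 + 46225 + 4515)/236 = -504 + (1/236)*50077 = -504 + 50077/236 = -68867/236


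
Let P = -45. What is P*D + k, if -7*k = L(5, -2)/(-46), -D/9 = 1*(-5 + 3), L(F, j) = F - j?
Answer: -37259/46 ≈ -809.98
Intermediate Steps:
D = 18 (D = -9*(-5 + 3) = -9*(-2) = 18)
k = 1/46 (k = -(5 - 1*(-2))/(7*(-46)) = -(5 + 2)*(-1)/(7*46) = -(-1)/46 = -⅐*(-7/46) = 1/46 ≈ 0.021739)
P*D + k = -45*18 + 1/46 = -810 + 1/46 = -37259/46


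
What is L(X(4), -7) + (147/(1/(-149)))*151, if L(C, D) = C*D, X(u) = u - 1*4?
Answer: -3307353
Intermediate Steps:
X(u) = -4 + u (X(u) = u - 4 = -4 + u)
L(X(4), -7) + (147/(1/(-149)))*151 = (-4 + 4)*(-7) + (147/(1/(-149)))*151 = 0*(-7) + (147/(-1/149))*151 = 0 + (147*(-149))*151 = 0 - 21903*151 = 0 - 3307353 = -3307353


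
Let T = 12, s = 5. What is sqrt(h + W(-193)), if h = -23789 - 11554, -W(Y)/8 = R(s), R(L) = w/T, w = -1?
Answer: I*sqrt(318081)/3 ≈ 188.0*I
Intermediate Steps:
R(L) = -1/12
W(Y) = 2/3 (W(Y) = -8*(-1/12) = 2/3)
h = -35343
sqrt(h + W(-193)) = sqrt(-35343 + 2/3) = sqrt(-106027/3) = I*sqrt(318081)/3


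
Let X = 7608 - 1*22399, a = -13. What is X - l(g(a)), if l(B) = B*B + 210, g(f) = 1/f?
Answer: -2535170/169 ≈ -15001.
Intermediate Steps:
l(B) = 210 + B² (l(B) = B² + 210 = 210 + B²)
X = -14791 (X = 7608 - 22399 = -14791)
X - l(g(a)) = -14791 - (210 + (1/(-13))²) = -14791 - (210 + (-1/13)²) = -14791 - (210 + 1/169) = -14791 - 1*35491/169 = -14791 - 35491/169 = -2535170/169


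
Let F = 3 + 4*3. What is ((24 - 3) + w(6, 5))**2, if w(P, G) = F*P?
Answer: 12321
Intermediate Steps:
F = 15 (F = 3 + 12 = 15)
w(P, G) = 15*P
((24 - 3) + w(6, 5))**2 = ((24 - 3) + 15*6)**2 = (21 + 90)**2 = 111**2 = 12321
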